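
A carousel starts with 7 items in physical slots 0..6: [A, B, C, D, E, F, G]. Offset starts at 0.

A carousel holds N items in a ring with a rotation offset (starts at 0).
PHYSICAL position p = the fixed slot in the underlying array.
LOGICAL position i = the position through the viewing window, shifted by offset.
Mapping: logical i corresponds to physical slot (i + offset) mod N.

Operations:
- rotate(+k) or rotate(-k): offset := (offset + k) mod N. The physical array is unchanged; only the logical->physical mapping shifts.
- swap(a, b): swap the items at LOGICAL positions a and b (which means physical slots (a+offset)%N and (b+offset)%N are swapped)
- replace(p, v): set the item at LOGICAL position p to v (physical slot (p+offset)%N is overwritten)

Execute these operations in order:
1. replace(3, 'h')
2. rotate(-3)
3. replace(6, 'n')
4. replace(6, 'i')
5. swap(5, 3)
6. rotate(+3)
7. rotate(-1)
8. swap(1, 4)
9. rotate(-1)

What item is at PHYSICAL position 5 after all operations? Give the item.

After op 1 (replace(3, 'h')): offset=0, physical=[A,B,C,h,E,F,G], logical=[A,B,C,h,E,F,G]
After op 2 (rotate(-3)): offset=4, physical=[A,B,C,h,E,F,G], logical=[E,F,G,A,B,C,h]
After op 3 (replace(6, 'n')): offset=4, physical=[A,B,C,n,E,F,G], logical=[E,F,G,A,B,C,n]
After op 4 (replace(6, 'i')): offset=4, physical=[A,B,C,i,E,F,G], logical=[E,F,G,A,B,C,i]
After op 5 (swap(5, 3)): offset=4, physical=[C,B,A,i,E,F,G], logical=[E,F,G,C,B,A,i]
After op 6 (rotate(+3)): offset=0, physical=[C,B,A,i,E,F,G], logical=[C,B,A,i,E,F,G]
After op 7 (rotate(-1)): offset=6, physical=[C,B,A,i,E,F,G], logical=[G,C,B,A,i,E,F]
After op 8 (swap(1, 4)): offset=6, physical=[i,B,A,C,E,F,G], logical=[G,i,B,A,C,E,F]
After op 9 (rotate(-1)): offset=5, physical=[i,B,A,C,E,F,G], logical=[F,G,i,B,A,C,E]

Answer: F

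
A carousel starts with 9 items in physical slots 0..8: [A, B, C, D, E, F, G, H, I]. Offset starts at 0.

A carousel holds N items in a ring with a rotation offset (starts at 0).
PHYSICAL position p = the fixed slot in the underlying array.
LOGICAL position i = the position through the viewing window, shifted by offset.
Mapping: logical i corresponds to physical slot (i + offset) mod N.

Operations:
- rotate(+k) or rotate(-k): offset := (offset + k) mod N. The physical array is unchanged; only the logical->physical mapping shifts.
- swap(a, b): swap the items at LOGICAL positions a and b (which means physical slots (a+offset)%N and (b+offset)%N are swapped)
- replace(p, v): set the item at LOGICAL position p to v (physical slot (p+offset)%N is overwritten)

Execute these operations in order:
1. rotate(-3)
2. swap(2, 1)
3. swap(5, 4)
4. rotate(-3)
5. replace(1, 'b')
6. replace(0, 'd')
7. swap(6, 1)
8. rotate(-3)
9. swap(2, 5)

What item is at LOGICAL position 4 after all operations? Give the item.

Answer: A

Derivation:
After op 1 (rotate(-3)): offset=6, physical=[A,B,C,D,E,F,G,H,I], logical=[G,H,I,A,B,C,D,E,F]
After op 2 (swap(2, 1)): offset=6, physical=[A,B,C,D,E,F,G,I,H], logical=[G,I,H,A,B,C,D,E,F]
After op 3 (swap(5, 4)): offset=6, physical=[A,C,B,D,E,F,G,I,H], logical=[G,I,H,A,C,B,D,E,F]
After op 4 (rotate(-3)): offset=3, physical=[A,C,B,D,E,F,G,I,H], logical=[D,E,F,G,I,H,A,C,B]
After op 5 (replace(1, 'b')): offset=3, physical=[A,C,B,D,b,F,G,I,H], logical=[D,b,F,G,I,H,A,C,B]
After op 6 (replace(0, 'd')): offset=3, physical=[A,C,B,d,b,F,G,I,H], logical=[d,b,F,G,I,H,A,C,B]
After op 7 (swap(6, 1)): offset=3, physical=[b,C,B,d,A,F,G,I,H], logical=[d,A,F,G,I,H,b,C,B]
After op 8 (rotate(-3)): offset=0, physical=[b,C,B,d,A,F,G,I,H], logical=[b,C,B,d,A,F,G,I,H]
After op 9 (swap(2, 5)): offset=0, physical=[b,C,F,d,A,B,G,I,H], logical=[b,C,F,d,A,B,G,I,H]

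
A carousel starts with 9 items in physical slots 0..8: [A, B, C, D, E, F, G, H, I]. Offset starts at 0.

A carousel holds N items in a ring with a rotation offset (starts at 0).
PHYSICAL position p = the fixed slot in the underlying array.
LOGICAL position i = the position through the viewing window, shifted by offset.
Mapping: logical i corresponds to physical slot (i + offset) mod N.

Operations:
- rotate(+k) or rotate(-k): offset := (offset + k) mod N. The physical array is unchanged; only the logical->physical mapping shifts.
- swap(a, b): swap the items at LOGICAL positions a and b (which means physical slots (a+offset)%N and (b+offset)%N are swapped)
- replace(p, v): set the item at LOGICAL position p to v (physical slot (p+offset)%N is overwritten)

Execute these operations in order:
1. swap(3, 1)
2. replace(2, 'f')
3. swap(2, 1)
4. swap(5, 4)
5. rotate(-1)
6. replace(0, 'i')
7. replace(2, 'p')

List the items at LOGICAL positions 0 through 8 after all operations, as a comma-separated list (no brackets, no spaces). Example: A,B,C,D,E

After op 1 (swap(3, 1)): offset=0, physical=[A,D,C,B,E,F,G,H,I], logical=[A,D,C,B,E,F,G,H,I]
After op 2 (replace(2, 'f')): offset=0, physical=[A,D,f,B,E,F,G,H,I], logical=[A,D,f,B,E,F,G,H,I]
After op 3 (swap(2, 1)): offset=0, physical=[A,f,D,B,E,F,G,H,I], logical=[A,f,D,B,E,F,G,H,I]
After op 4 (swap(5, 4)): offset=0, physical=[A,f,D,B,F,E,G,H,I], logical=[A,f,D,B,F,E,G,H,I]
After op 5 (rotate(-1)): offset=8, physical=[A,f,D,B,F,E,G,H,I], logical=[I,A,f,D,B,F,E,G,H]
After op 6 (replace(0, 'i')): offset=8, physical=[A,f,D,B,F,E,G,H,i], logical=[i,A,f,D,B,F,E,G,H]
After op 7 (replace(2, 'p')): offset=8, physical=[A,p,D,B,F,E,G,H,i], logical=[i,A,p,D,B,F,E,G,H]

Answer: i,A,p,D,B,F,E,G,H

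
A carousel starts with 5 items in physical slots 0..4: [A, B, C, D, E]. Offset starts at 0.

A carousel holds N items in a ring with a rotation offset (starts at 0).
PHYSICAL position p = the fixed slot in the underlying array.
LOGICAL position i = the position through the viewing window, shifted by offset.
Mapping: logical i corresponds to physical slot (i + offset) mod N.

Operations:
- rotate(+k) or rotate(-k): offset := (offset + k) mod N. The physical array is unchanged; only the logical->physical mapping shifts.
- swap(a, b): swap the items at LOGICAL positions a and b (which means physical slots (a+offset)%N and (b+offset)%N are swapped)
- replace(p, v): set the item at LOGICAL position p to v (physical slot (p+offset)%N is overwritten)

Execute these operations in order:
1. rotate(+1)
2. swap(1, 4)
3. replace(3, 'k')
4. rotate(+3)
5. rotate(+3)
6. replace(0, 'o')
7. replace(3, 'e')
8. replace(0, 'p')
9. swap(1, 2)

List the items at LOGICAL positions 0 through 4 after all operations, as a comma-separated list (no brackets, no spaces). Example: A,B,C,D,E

Answer: p,k,D,e,B

Derivation:
After op 1 (rotate(+1)): offset=1, physical=[A,B,C,D,E], logical=[B,C,D,E,A]
After op 2 (swap(1, 4)): offset=1, physical=[C,B,A,D,E], logical=[B,A,D,E,C]
After op 3 (replace(3, 'k')): offset=1, physical=[C,B,A,D,k], logical=[B,A,D,k,C]
After op 4 (rotate(+3)): offset=4, physical=[C,B,A,D,k], logical=[k,C,B,A,D]
After op 5 (rotate(+3)): offset=2, physical=[C,B,A,D,k], logical=[A,D,k,C,B]
After op 6 (replace(0, 'o')): offset=2, physical=[C,B,o,D,k], logical=[o,D,k,C,B]
After op 7 (replace(3, 'e')): offset=2, physical=[e,B,o,D,k], logical=[o,D,k,e,B]
After op 8 (replace(0, 'p')): offset=2, physical=[e,B,p,D,k], logical=[p,D,k,e,B]
After op 9 (swap(1, 2)): offset=2, physical=[e,B,p,k,D], logical=[p,k,D,e,B]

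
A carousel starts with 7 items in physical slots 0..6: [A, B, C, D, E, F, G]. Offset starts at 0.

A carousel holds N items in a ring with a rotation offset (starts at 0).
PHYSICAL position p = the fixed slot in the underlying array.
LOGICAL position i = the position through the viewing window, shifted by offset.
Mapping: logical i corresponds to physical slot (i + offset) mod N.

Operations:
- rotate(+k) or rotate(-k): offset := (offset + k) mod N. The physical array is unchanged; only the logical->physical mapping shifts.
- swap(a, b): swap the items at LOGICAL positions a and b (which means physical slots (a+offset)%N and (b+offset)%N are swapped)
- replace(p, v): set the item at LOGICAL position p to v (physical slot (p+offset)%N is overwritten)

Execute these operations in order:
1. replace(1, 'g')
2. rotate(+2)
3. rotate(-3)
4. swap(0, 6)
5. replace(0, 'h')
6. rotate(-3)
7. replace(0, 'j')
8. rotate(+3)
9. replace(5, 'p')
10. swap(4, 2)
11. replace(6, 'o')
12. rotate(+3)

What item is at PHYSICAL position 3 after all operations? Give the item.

Answer: g

Derivation:
After op 1 (replace(1, 'g')): offset=0, physical=[A,g,C,D,E,F,G], logical=[A,g,C,D,E,F,G]
After op 2 (rotate(+2)): offset=2, physical=[A,g,C,D,E,F,G], logical=[C,D,E,F,G,A,g]
After op 3 (rotate(-3)): offset=6, physical=[A,g,C,D,E,F,G], logical=[G,A,g,C,D,E,F]
After op 4 (swap(0, 6)): offset=6, physical=[A,g,C,D,E,G,F], logical=[F,A,g,C,D,E,G]
After op 5 (replace(0, 'h')): offset=6, physical=[A,g,C,D,E,G,h], logical=[h,A,g,C,D,E,G]
After op 6 (rotate(-3)): offset=3, physical=[A,g,C,D,E,G,h], logical=[D,E,G,h,A,g,C]
After op 7 (replace(0, 'j')): offset=3, physical=[A,g,C,j,E,G,h], logical=[j,E,G,h,A,g,C]
After op 8 (rotate(+3)): offset=6, physical=[A,g,C,j,E,G,h], logical=[h,A,g,C,j,E,G]
After op 9 (replace(5, 'p')): offset=6, physical=[A,g,C,j,p,G,h], logical=[h,A,g,C,j,p,G]
After op 10 (swap(4, 2)): offset=6, physical=[A,j,C,g,p,G,h], logical=[h,A,j,C,g,p,G]
After op 11 (replace(6, 'o')): offset=6, physical=[A,j,C,g,p,o,h], logical=[h,A,j,C,g,p,o]
After op 12 (rotate(+3)): offset=2, physical=[A,j,C,g,p,o,h], logical=[C,g,p,o,h,A,j]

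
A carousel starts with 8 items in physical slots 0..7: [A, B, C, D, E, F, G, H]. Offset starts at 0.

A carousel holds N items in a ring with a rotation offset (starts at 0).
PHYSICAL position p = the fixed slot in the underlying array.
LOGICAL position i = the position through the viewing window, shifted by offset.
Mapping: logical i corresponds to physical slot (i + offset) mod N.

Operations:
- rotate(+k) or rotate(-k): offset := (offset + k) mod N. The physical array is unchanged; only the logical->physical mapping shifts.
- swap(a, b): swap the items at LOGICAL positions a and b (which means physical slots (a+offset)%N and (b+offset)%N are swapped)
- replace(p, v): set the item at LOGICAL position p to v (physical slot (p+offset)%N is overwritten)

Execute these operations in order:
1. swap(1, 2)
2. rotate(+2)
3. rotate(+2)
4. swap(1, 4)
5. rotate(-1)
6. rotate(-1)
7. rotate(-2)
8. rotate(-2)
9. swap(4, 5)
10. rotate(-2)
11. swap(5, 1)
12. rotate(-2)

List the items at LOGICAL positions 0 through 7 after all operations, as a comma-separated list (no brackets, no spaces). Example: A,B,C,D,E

Answer: D,B,E,C,G,H,F,A

Derivation:
After op 1 (swap(1, 2)): offset=0, physical=[A,C,B,D,E,F,G,H], logical=[A,C,B,D,E,F,G,H]
After op 2 (rotate(+2)): offset=2, physical=[A,C,B,D,E,F,G,H], logical=[B,D,E,F,G,H,A,C]
After op 3 (rotate(+2)): offset=4, physical=[A,C,B,D,E,F,G,H], logical=[E,F,G,H,A,C,B,D]
After op 4 (swap(1, 4)): offset=4, physical=[F,C,B,D,E,A,G,H], logical=[E,A,G,H,F,C,B,D]
After op 5 (rotate(-1)): offset=3, physical=[F,C,B,D,E,A,G,H], logical=[D,E,A,G,H,F,C,B]
After op 6 (rotate(-1)): offset=2, physical=[F,C,B,D,E,A,G,H], logical=[B,D,E,A,G,H,F,C]
After op 7 (rotate(-2)): offset=0, physical=[F,C,B,D,E,A,G,H], logical=[F,C,B,D,E,A,G,H]
After op 8 (rotate(-2)): offset=6, physical=[F,C,B,D,E,A,G,H], logical=[G,H,F,C,B,D,E,A]
After op 9 (swap(4, 5)): offset=6, physical=[F,C,D,B,E,A,G,H], logical=[G,H,F,C,D,B,E,A]
After op 10 (rotate(-2)): offset=4, physical=[F,C,D,B,E,A,G,H], logical=[E,A,G,H,F,C,D,B]
After op 11 (swap(5, 1)): offset=4, physical=[F,A,D,B,E,C,G,H], logical=[E,C,G,H,F,A,D,B]
After op 12 (rotate(-2)): offset=2, physical=[F,A,D,B,E,C,G,H], logical=[D,B,E,C,G,H,F,A]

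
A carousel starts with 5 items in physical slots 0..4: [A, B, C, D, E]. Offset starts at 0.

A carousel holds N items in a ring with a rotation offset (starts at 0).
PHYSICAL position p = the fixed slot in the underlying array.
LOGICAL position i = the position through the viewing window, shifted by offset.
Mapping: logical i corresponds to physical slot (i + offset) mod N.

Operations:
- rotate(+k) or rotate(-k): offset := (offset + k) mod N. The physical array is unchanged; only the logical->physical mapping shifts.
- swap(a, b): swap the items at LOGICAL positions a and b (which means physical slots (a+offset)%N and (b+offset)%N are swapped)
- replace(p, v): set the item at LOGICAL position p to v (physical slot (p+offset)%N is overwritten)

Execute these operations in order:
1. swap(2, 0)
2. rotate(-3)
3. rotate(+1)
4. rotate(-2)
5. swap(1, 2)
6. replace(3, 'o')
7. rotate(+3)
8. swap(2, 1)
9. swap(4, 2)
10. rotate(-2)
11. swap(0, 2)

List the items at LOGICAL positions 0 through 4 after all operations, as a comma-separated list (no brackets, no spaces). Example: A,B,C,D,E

After op 1 (swap(2, 0)): offset=0, physical=[C,B,A,D,E], logical=[C,B,A,D,E]
After op 2 (rotate(-3)): offset=2, physical=[C,B,A,D,E], logical=[A,D,E,C,B]
After op 3 (rotate(+1)): offset=3, physical=[C,B,A,D,E], logical=[D,E,C,B,A]
After op 4 (rotate(-2)): offset=1, physical=[C,B,A,D,E], logical=[B,A,D,E,C]
After op 5 (swap(1, 2)): offset=1, physical=[C,B,D,A,E], logical=[B,D,A,E,C]
After op 6 (replace(3, 'o')): offset=1, physical=[C,B,D,A,o], logical=[B,D,A,o,C]
After op 7 (rotate(+3)): offset=4, physical=[C,B,D,A,o], logical=[o,C,B,D,A]
After op 8 (swap(2, 1)): offset=4, physical=[B,C,D,A,o], logical=[o,B,C,D,A]
After op 9 (swap(4, 2)): offset=4, physical=[B,A,D,C,o], logical=[o,B,A,D,C]
After op 10 (rotate(-2)): offset=2, physical=[B,A,D,C,o], logical=[D,C,o,B,A]
After op 11 (swap(0, 2)): offset=2, physical=[B,A,o,C,D], logical=[o,C,D,B,A]

Answer: o,C,D,B,A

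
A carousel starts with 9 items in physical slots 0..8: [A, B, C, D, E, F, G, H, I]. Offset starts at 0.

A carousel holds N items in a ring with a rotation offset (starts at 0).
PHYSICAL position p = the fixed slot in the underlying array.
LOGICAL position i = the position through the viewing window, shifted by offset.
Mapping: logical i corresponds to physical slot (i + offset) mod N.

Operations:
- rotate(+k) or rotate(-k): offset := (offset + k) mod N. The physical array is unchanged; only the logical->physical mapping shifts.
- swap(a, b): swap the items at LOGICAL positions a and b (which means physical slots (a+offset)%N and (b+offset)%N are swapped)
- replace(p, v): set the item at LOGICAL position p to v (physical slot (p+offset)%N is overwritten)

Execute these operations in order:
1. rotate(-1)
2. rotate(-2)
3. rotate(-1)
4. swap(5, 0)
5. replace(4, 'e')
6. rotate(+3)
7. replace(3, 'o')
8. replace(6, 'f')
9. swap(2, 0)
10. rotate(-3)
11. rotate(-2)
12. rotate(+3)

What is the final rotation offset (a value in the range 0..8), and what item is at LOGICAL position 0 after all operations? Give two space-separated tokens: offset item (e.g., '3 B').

After op 1 (rotate(-1)): offset=8, physical=[A,B,C,D,E,F,G,H,I], logical=[I,A,B,C,D,E,F,G,H]
After op 2 (rotate(-2)): offset=6, physical=[A,B,C,D,E,F,G,H,I], logical=[G,H,I,A,B,C,D,E,F]
After op 3 (rotate(-1)): offset=5, physical=[A,B,C,D,E,F,G,H,I], logical=[F,G,H,I,A,B,C,D,E]
After op 4 (swap(5, 0)): offset=5, physical=[A,F,C,D,E,B,G,H,I], logical=[B,G,H,I,A,F,C,D,E]
After op 5 (replace(4, 'e')): offset=5, physical=[e,F,C,D,E,B,G,H,I], logical=[B,G,H,I,e,F,C,D,E]
After op 6 (rotate(+3)): offset=8, physical=[e,F,C,D,E,B,G,H,I], logical=[I,e,F,C,D,E,B,G,H]
After op 7 (replace(3, 'o')): offset=8, physical=[e,F,o,D,E,B,G,H,I], logical=[I,e,F,o,D,E,B,G,H]
After op 8 (replace(6, 'f')): offset=8, physical=[e,F,o,D,E,f,G,H,I], logical=[I,e,F,o,D,E,f,G,H]
After op 9 (swap(2, 0)): offset=8, physical=[e,I,o,D,E,f,G,H,F], logical=[F,e,I,o,D,E,f,G,H]
After op 10 (rotate(-3)): offset=5, physical=[e,I,o,D,E,f,G,H,F], logical=[f,G,H,F,e,I,o,D,E]
After op 11 (rotate(-2)): offset=3, physical=[e,I,o,D,E,f,G,H,F], logical=[D,E,f,G,H,F,e,I,o]
After op 12 (rotate(+3)): offset=6, physical=[e,I,o,D,E,f,G,H,F], logical=[G,H,F,e,I,o,D,E,f]

Answer: 6 G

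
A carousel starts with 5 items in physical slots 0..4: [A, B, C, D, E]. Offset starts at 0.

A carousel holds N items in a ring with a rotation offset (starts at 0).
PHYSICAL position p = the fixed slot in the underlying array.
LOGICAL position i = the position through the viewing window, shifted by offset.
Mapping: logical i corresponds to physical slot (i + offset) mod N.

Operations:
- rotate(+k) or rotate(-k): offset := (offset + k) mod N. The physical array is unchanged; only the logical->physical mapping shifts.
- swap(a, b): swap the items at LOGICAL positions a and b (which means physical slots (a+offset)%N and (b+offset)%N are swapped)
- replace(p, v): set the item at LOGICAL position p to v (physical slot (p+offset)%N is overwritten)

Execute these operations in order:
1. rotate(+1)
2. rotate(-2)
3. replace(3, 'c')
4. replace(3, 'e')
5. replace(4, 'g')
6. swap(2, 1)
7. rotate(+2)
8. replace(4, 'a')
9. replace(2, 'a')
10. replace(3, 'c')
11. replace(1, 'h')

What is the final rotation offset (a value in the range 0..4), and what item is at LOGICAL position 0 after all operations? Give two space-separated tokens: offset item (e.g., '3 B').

After op 1 (rotate(+1)): offset=1, physical=[A,B,C,D,E], logical=[B,C,D,E,A]
After op 2 (rotate(-2)): offset=4, physical=[A,B,C,D,E], logical=[E,A,B,C,D]
After op 3 (replace(3, 'c')): offset=4, physical=[A,B,c,D,E], logical=[E,A,B,c,D]
After op 4 (replace(3, 'e')): offset=4, physical=[A,B,e,D,E], logical=[E,A,B,e,D]
After op 5 (replace(4, 'g')): offset=4, physical=[A,B,e,g,E], logical=[E,A,B,e,g]
After op 6 (swap(2, 1)): offset=4, physical=[B,A,e,g,E], logical=[E,B,A,e,g]
After op 7 (rotate(+2)): offset=1, physical=[B,A,e,g,E], logical=[A,e,g,E,B]
After op 8 (replace(4, 'a')): offset=1, physical=[a,A,e,g,E], logical=[A,e,g,E,a]
After op 9 (replace(2, 'a')): offset=1, physical=[a,A,e,a,E], logical=[A,e,a,E,a]
After op 10 (replace(3, 'c')): offset=1, physical=[a,A,e,a,c], logical=[A,e,a,c,a]
After op 11 (replace(1, 'h')): offset=1, physical=[a,A,h,a,c], logical=[A,h,a,c,a]

Answer: 1 A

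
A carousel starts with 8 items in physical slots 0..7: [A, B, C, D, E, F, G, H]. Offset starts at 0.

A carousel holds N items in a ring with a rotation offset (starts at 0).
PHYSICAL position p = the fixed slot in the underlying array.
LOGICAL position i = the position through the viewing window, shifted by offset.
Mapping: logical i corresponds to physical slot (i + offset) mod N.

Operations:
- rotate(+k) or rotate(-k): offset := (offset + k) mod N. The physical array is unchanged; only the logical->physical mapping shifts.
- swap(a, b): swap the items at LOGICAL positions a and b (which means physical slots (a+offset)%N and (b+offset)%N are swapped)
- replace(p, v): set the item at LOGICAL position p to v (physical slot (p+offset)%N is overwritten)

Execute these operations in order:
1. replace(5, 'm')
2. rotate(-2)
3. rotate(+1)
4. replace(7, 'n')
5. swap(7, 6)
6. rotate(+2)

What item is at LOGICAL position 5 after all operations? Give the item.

After op 1 (replace(5, 'm')): offset=0, physical=[A,B,C,D,E,m,G,H], logical=[A,B,C,D,E,m,G,H]
After op 2 (rotate(-2)): offset=6, physical=[A,B,C,D,E,m,G,H], logical=[G,H,A,B,C,D,E,m]
After op 3 (rotate(+1)): offset=7, physical=[A,B,C,D,E,m,G,H], logical=[H,A,B,C,D,E,m,G]
After op 4 (replace(7, 'n')): offset=7, physical=[A,B,C,D,E,m,n,H], logical=[H,A,B,C,D,E,m,n]
After op 5 (swap(7, 6)): offset=7, physical=[A,B,C,D,E,n,m,H], logical=[H,A,B,C,D,E,n,m]
After op 6 (rotate(+2)): offset=1, physical=[A,B,C,D,E,n,m,H], logical=[B,C,D,E,n,m,H,A]

Answer: m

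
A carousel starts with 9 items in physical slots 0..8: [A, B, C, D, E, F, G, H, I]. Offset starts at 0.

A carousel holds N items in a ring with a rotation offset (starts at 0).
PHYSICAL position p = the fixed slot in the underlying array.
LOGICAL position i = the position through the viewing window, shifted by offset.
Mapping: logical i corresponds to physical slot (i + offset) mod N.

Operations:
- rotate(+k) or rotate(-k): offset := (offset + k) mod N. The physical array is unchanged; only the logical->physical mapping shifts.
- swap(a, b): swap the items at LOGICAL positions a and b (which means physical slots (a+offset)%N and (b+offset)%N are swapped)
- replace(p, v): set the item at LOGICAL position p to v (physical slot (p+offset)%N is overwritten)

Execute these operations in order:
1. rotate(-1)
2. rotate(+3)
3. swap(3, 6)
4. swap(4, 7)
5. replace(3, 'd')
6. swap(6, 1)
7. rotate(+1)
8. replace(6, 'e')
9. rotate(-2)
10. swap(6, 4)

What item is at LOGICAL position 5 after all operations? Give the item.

Answer: A

Derivation:
After op 1 (rotate(-1)): offset=8, physical=[A,B,C,D,E,F,G,H,I], logical=[I,A,B,C,D,E,F,G,H]
After op 2 (rotate(+3)): offset=2, physical=[A,B,C,D,E,F,G,H,I], logical=[C,D,E,F,G,H,I,A,B]
After op 3 (swap(3, 6)): offset=2, physical=[A,B,C,D,E,I,G,H,F], logical=[C,D,E,I,G,H,F,A,B]
After op 4 (swap(4, 7)): offset=2, physical=[G,B,C,D,E,I,A,H,F], logical=[C,D,E,I,A,H,F,G,B]
After op 5 (replace(3, 'd')): offset=2, physical=[G,B,C,D,E,d,A,H,F], logical=[C,D,E,d,A,H,F,G,B]
After op 6 (swap(6, 1)): offset=2, physical=[G,B,C,F,E,d,A,H,D], logical=[C,F,E,d,A,H,D,G,B]
After op 7 (rotate(+1)): offset=3, physical=[G,B,C,F,E,d,A,H,D], logical=[F,E,d,A,H,D,G,B,C]
After op 8 (replace(6, 'e')): offset=3, physical=[e,B,C,F,E,d,A,H,D], logical=[F,E,d,A,H,D,e,B,C]
After op 9 (rotate(-2)): offset=1, physical=[e,B,C,F,E,d,A,H,D], logical=[B,C,F,E,d,A,H,D,e]
After op 10 (swap(6, 4)): offset=1, physical=[e,B,C,F,E,H,A,d,D], logical=[B,C,F,E,H,A,d,D,e]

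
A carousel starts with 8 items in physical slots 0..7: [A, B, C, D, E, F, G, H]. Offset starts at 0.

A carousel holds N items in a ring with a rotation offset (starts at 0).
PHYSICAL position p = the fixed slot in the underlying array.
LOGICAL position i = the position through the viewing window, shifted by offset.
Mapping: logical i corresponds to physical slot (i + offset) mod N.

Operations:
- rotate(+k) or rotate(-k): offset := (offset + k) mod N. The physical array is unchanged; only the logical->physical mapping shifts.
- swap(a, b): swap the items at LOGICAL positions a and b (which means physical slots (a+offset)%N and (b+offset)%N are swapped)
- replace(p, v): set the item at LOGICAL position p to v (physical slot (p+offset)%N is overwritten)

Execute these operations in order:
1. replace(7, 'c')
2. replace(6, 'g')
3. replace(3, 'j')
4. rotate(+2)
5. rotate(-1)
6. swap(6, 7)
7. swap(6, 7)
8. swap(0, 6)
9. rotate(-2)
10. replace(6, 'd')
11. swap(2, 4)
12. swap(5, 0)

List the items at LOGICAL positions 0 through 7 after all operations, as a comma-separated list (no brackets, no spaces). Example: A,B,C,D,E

After op 1 (replace(7, 'c')): offset=0, physical=[A,B,C,D,E,F,G,c], logical=[A,B,C,D,E,F,G,c]
After op 2 (replace(6, 'g')): offset=0, physical=[A,B,C,D,E,F,g,c], logical=[A,B,C,D,E,F,g,c]
After op 3 (replace(3, 'j')): offset=0, physical=[A,B,C,j,E,F,g,c], logical=[A,B,C,j,E,F,g,c]
After op 4 (rotate(+2)): offset=2, physical=[A,B,C,j,E,F,g,c], logical=[C,j,E,F,g,c,A,B]
After op 5 (rotate(-1)): offset=1, physical=[A,B,C,j,E,F,g,c], logical=[B,C,j,E,F,g,c,A]
After op 6 (swap(6, 7)): offset=1, physical=[c,B,C,j,E,F,g,A], logical=[B,C,j,E,F,g,A,c]
After op 7 (swap(6, 7)): offset=1, physical=[A,B,C,j,E,F,g,c], logical=[B,C,j,E,F,g,c,A]
After op 8 (swap(0, 6)): offset=1, physical=[A,c,C,j,E,F,g,B], logical=[c,C,j,E,F,g,B,A]
After op 9 (rotate(-2)): offset=7, physical=[A,c,C,j,E,F,g,B], logical=[B,A,c,C,j,E,F,g]
After op 10 (replace(6, 'd')): offset=7, physical=[A,c,C,j,E,d,g,B], logical=[B,A,c,C,j,E,d,g]
After op 11 (swap(2, 4)): offset=7, physical=[A,j,C,c,E,d,g,B], logical=[B,A,j,C,c,E,d,g]
After op 12 (swap(5, 0)): offset=7, physical=[A,j,C,c,B,d,g,E], logical=[E,A,j,C,c,B,d,g]

Answer: E,A,j,C,c,B,d,g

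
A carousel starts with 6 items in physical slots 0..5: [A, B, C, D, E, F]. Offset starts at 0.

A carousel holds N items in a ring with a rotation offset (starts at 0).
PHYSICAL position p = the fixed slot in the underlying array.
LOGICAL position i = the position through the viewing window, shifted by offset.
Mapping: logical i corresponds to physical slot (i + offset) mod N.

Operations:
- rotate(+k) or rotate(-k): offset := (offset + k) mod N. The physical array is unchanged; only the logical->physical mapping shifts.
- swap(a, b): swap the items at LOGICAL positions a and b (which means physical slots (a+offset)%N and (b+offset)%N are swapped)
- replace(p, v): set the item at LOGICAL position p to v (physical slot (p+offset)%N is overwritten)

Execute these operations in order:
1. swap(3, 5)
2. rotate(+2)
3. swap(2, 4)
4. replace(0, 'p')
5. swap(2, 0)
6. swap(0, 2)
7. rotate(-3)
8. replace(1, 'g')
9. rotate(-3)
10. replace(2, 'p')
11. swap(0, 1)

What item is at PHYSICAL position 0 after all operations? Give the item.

After op 1 (swap(3, 5)): offset=0, physical=[A,B,C,F,E,D], logical=[A,B,C,F,E,D]
After op 2 (rotate(+2)): offset=2, physical=[A,B,C,F,E,D], logical=[C,F,E,D,A,B]
After op 3 (swap(2, 4)): offset=2, physical=[E,B,C,F,A,D], logical=[C,F,A,D,E,B]
After op 4 (replace(0, 'p')): offset=2, physical=[E,B,p,F,A,D], logical=[p,F,A,D,E,B]
After op 5 (swap(2, 0)): offset=2, physical=[E,B,A,F,p,D], logical=[A,F,p,D,E,B]
After op 6 (swap(0, 2)): offset=2, physical=[E,B,p,F,A,D], logical=[p,F,A,D,E,B]
After op 7 (rotate(-3)): offset=5, physical=[E,B,p,F,A,D], logical=[D,E,B,p,F,A]
After op 8 (replace(1, 'g')): offset=5, physical=[g,B,p,F,A,D], logical=[D,g,B,p,F,A]
After op 9 (rotate(-3)): offset=2, physical=[g,B,p,F,A,D], logical=[p,F,A,D,g,B]
After op 10 (replace(2, 'p')): offset=2, physical=[g,B,p,F,p,D], logical=[p,F,p,D,g,B]
After op 11 (swap(0, 1)): offset=2, physical=[g,B,F,p,p,D], logical=[F,p,p,D,g,B]

Answer: g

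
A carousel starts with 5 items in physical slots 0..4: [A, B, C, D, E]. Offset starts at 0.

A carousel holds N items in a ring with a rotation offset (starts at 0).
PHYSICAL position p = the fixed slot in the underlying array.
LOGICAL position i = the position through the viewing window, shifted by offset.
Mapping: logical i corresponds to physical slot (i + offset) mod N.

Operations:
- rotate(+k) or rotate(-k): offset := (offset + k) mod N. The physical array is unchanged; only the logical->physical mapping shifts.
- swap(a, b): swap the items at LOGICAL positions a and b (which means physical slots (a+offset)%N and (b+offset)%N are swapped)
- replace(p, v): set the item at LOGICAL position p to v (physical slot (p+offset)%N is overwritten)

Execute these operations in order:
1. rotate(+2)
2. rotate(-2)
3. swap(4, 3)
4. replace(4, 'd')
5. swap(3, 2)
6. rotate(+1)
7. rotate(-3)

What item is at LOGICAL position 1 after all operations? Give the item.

After op 1 (rotate(+2)): offset=2, physical=[A,B,C,D,E], logical=[C,D,E,A,B]
After op 2 (rotate(-2)): offset=0, physical=[A,B,C,D,E], logical=[A,B,C,D,E]
After op 3 (swap(4, 3)): offset=0, physical=[A,B,C,E,D], logical=[A,B,C,E,D]
After op 4 (replace(4, 'd')): offset=0, physical=[A,B,C,E,d], logical=[A,B,C,E,d]
After op 5 (swap(3, 2)): offset=0, physical=[A,B,E,C,d], logical=[A,B,E,C,d]
After op 6 (rotate(+1)): offset=1, physical=[A,B,E,C,d], logical=[B,E,C,d,A]
After op 7 (rotate(-3)): offset=3, physical=[A,B,E,C,d], logical=[C,d,A,B,E]

Answer: d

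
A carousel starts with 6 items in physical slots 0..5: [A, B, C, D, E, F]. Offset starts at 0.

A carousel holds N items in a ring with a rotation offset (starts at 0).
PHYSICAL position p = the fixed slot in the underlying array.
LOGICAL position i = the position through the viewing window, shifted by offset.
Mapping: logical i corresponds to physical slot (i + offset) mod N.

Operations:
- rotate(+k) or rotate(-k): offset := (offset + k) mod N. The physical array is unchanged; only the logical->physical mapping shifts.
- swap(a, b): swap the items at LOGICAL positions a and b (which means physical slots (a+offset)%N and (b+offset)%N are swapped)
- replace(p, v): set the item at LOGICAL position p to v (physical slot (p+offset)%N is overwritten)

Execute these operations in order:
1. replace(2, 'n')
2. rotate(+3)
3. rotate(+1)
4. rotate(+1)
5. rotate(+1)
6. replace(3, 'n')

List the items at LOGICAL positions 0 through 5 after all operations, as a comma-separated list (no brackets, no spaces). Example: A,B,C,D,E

Answer: A,B,n,n,E,F

Derivation:
After op 1 (replace(2, 'n')): offset=0, physical=[A,B,n,D,E,F], logical=[A,B,n,D,E,F]
After op 2 (rotate(+3)): offset=3, physical=[A,B,n,D,E,F], logical=[D,E,F,A,B,n]
After op 3 (rotate(+1)): offset=4, physical=[A,B,n,D,E,F], logical=[E,F,A,B,n,D]
After op 4 (rotate(+1)): offset=5, physical=[A,B,n,D,E,F], logical=[F,A,B,n,D,E]
After op 5 (rotate(+1)): offset=0, physical=[A,B,n,D,E,F], logical=[A,B,n,D,E,F]
After op 6 (replace(3, 'n')): offset=0, physical=[A,B,n,n,E,F], logical=[A,B,n,n,E,F]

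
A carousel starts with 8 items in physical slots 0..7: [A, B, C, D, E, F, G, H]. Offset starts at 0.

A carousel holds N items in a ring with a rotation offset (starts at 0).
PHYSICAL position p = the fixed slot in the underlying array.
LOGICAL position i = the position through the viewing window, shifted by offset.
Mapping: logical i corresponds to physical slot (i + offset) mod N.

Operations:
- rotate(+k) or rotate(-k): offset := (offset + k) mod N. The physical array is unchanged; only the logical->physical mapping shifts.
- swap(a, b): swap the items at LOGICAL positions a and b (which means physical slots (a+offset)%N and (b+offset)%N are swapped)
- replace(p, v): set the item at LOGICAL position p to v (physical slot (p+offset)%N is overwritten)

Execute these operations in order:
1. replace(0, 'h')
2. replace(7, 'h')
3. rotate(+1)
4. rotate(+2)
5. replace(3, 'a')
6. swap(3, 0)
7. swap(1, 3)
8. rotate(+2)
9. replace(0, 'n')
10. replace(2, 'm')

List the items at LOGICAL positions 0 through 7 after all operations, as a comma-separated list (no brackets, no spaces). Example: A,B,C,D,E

Answer: n,E,m,h,B,C,a,D

Derivation:
After op 1 (replace(0, 'h')): offset=0, physical=[h,B,C,D,E,F,G,H], logical=[h,B,C,D,E,F,G,H]
After op 2 (replace(7, 'h')): offset=0, physical=[h,B,C,D,E,F,G,h], logical=[h,B,C,D,E,F,G,h]
After op 3 (rotate(+1)): offset=1, physical=[h,B,C,D,E,F,G,h], logical=[B,C,D,E,F,G,h,h]
After op 4 (rotate(+2)): offset=3, physical=[h,B,C,D,E,F,G,h], logical=[D,E,F,G,h,h,B,C]
After op 5 (replace(3, 'a')): offset=3, physical=[h,B,C,D,E,F,a,h], logical=[D,E,F,a,h,h,B,C]
After op 6 (swap(3, 0)): offset=3, physical=[h,B,C,a,E,F,D,h], logical=[a,E,F,D,h,h,B,C]
After op 7 (swap(1, 3)): offset=3, physical=[h,B,C,a,D,F,E,h], logical=[a,D,F,E,h,h,B,C]
After op 8 (rotate(+2)): offset=5, physical=[h,B,C,a,D,F,E,h], logical=[F,E,h,h,B,C,a,D]
After op 9 (replace(0, 'n')): offset=5, physical=[h,B,C,a,D,n,E,h], logical=[n,E,h,h,B,C,a,D]
After op 10 (replace(2, 'm')): offset=5, physical=[h,B,C,a,D,n,E,m], logical=[n,E,m,h,B,C,a,D]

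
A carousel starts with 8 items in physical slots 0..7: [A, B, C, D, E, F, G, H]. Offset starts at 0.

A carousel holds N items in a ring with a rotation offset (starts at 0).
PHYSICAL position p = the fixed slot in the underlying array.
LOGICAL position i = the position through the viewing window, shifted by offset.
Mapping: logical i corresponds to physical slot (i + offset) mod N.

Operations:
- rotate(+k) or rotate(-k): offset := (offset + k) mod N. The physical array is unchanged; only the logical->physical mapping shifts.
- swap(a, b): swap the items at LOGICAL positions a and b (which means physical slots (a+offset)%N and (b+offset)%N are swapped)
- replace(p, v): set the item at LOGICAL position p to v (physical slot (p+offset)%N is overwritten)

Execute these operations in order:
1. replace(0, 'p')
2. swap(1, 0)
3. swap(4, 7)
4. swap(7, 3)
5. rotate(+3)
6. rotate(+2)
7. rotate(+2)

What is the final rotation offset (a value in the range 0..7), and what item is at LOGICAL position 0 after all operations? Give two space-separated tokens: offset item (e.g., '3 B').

Answer: 7 D

Derivation:
After op 1 (replace(0, 'p')): offset=0, physical=[p,B,C,D,E,F,G,H], logical=[p,B,C,D,E,F,G,H]
After op 2 (swap(1, 0)): offset=0, physical=[B,p,C,D,E,F,G,H], logical=[B,p,C,D,E,F,G,H]
After op 3 (swap(4, 7)): offset=0, physical=[B,p,C,D,H,F,G,E], logical=[B,p,C,D,H,F,G,E]
After op 4 (swap(7, 3)): offset=0, physical=[B,p,C,E,H,F,G,D], logical=[B,p,C,E,H,F,G,D]
After op 5 (rotate(+3)): offset=3, physical=[B,p,C,E,H,F,G,D], logical=[E,H,F,G,D,B,p,C]
After op 6 (rotate(+2)): offset=5, physical=[B,p,C,E,H,F,G,D], logical=[F,G,D,B,p,C,E,H]
After op 7 (rotate(+2)): offset=7, physical=[B,p,C,E,H,F,G,D], logical=[D,B,p,C,E,H,F,G]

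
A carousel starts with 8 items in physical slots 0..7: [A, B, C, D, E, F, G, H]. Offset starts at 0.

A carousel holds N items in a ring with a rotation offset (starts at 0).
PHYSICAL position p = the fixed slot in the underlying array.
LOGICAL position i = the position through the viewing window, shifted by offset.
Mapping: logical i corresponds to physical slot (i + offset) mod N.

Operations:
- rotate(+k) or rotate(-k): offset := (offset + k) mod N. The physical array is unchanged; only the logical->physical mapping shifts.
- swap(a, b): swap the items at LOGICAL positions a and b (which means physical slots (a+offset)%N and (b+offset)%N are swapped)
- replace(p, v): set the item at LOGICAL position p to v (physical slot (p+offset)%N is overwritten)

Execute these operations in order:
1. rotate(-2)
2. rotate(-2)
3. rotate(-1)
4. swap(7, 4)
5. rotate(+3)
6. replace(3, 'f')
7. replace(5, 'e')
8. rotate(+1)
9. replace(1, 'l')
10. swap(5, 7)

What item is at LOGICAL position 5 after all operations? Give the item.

Answer: G

Derivation:
After op 1 (rotate(-2)): offset=6, physical=[A,B,C,D,E,F,G,H], logical=[G,H,A,B,C,D,E,F]
After op 2 (rotate(-2)): offset=4, physical=[A,B,C,D,E,F,G,H], logical=[E,F,G,H,A,B,C,D]
After op 3 (rotate(-1)): offset=3, physical=[A,B,C,D,E,F,G,H], logical=[D,E,F,G,H,A,B,C]
After op 4 (swap(7, 4)): offset=3, physical=[A,B,H,D,E,F,G,C], logical=[D,E,F,G,C,A,B,H]
After op 5 (rotate(+3)): offset=6, physical=[A,B,H,D,E,F,G,C], logical=[G,C,A,B,H,D,E,F]
After op 6 (replace(3, 'f')): offset=6, physical=[A,f,H,D,E,F,G,C], logical=[G,C,A,f,H,D,E,F]
After op 7 (replace(5, 'e')): offset=6, physical=[A,f,H,e,E,F,G,C], logical=[G,C,A,f,H,e,E,F]
After op 8 (rotate(+1)): offset=7, physical=[A,f,H,e,E,F,G,C], logical=[C,A,f,H,e,E,F,G]
After op 9 (replace(1, 'l')): offset=7, physical=[l,f,H,e,E,F,G,C], logical=[C,l,f,H,e,E,F,G]
After op 10 (swap(5, 7)): offset=7, physical=[l,f,H,e,G,F,E,C], logical=[C,l,f,H,e,G,F,E]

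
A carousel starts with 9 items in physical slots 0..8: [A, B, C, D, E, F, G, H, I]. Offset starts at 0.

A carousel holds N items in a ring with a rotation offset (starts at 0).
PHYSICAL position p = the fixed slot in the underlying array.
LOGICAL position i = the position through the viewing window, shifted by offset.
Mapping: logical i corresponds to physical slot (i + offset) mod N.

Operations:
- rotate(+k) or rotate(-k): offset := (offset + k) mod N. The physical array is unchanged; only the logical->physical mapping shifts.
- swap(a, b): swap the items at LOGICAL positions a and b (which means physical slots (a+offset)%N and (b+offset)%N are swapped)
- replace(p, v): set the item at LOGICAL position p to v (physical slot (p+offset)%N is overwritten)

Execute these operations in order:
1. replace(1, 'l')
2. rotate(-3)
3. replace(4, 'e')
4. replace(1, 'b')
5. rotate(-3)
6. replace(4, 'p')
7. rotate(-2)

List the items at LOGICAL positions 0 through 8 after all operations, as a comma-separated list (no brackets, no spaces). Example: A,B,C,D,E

Answer: e,C,D,E,F,G,p,I,A

Derivation:
After op 1 (replace(1, 'l')): offset=0, physical=[A,l,C,D,E,F,G,H,I], logical=[A,l,C,D,E,F,G,H,I]
After op 2 (rotate(-3)): offset=6, physical=[A,l,C,D,E,F,G,H,I], logical=[G,H,I,A,l,C,D,E,F]
After op 3 (replace(4, 'e')): offset=6, physical=[A,e,C,D,E,F,G,H,I], logical=[G,H,I,A,e,C,D,E,F]
After op 4 (replace(1, 'b')): offset=6, physical=[A,e,C,D,E,F,G,b,I], logical=[G,b,I,A,e,C,D,E,F]
After op 5 (rotate(-3)): offset=3, physical=[A,e,C,D,E,F,G,b,I], logical=[D,E,F,G,b,I,A,e,C]
After op 6 (replace(4, 'p')): offset=3, physical=[A,e,C,D,E,F,G,p,I], logical=[D,E,F,G,p,I,A,e,C]
After op 7 (rotate(-2)): offset=1, physical=[A,e,C,D,E,F,G,p,I], logical=[e,C,D,E,F,G,p,I,A]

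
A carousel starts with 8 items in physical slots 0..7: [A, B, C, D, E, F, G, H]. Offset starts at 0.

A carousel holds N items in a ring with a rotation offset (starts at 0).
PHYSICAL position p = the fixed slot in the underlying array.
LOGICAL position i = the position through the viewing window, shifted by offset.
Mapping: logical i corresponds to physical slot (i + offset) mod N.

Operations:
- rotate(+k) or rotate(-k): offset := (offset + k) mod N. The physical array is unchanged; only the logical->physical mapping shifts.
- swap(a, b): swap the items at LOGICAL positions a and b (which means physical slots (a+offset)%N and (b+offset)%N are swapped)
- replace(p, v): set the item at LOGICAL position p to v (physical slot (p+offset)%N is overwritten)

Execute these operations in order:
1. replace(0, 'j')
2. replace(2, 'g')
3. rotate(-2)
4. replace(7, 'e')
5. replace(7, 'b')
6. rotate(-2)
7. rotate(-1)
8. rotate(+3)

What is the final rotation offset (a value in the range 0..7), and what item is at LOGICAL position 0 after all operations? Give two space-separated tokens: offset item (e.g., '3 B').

Answer: 6 G

Derivation:
After op 1 (replace(0, 'j')): offset=0, physical=[j,B,C,D,E,F,G,H], logical=[j,B,C,D,E,F,G,H]
After op 2 (replace(2, 'g')): offset=0, physical=[j,B,g,D,E,F,G,H], logical=[j,B,g,D,E,F,G,H]
After op 3 (rotate(-2)): offset=6, physical=[j,B,g,D,E,F,G,H], logical=[G,H,j,B,g,D,E,F]
After op 4 (replace(7, 'e')): offset=6, physical=[j,B,g,D,E,e,G,H], logical=[G,H,j,B,g,D,E,e]
After op 5 (replace(7, 'b')): offset=6, physical=[j,B,g,D,E,b,G,H], logical=[G,H,j,B,g,D,E,b]
After op 6 (rotate(-2)): offset=4, physical=[j,B,g,D,E,b,G,H], logical=[E,b,G,H,j,B,g,D]
After op 7 (rotate(-1)): offset=3, physical=[j,B,g,D,E,b,G,H], logical=[D,E,b,G,H,j,B,g]
After op 8 (rotate(+3)): offset=6, physical=[j,B,g,D,E,b,G,H], logical=[G,H,j,B,g,D,E,b]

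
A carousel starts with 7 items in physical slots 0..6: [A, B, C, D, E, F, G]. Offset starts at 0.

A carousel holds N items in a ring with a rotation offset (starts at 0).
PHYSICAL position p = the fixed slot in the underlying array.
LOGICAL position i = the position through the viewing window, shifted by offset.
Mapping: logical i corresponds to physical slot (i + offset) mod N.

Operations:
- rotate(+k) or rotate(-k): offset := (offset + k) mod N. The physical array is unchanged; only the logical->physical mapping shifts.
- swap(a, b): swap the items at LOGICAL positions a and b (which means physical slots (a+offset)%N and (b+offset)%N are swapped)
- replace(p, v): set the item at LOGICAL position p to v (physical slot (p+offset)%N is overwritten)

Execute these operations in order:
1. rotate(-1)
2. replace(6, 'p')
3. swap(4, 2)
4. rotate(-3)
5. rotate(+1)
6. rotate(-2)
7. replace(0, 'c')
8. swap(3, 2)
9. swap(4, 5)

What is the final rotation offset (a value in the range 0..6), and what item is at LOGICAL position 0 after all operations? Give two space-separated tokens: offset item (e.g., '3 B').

After op 1 (rotate(-1)): offset=6, physical=[A,B,C,D,E,F,G], logical=[G,A,B,C,D,E,F]
After op 2 (replace(6, 'p')): offset=6, physical=[A,B,C,D,E,p,G], logical=[G,A,B,C,D,E,p]
After op 3 (swap(4, 2)): offset=6, physical=[A,D,C,B,E,p,G], logical=[G,A,D,C,B,E,p]
After op 4 (rotate(-3)): offset=3, physical=[A,D,C,B,E,p,G], logical=[B,E,p,G,A,D,C]
After op 5 (rotate(+1)): offset=4, physical=[A,D,C,B,E,p,G], logical=[E,p,G,A,D,C,B]
After op 6 (rotate(-2)): offset=2, physical=[A,D,C,B,E,p,G], logical=[C,B,E,p,G,A,D]
After op 7 (replace(0, 'c')): offset=2, physical=[A,D,c,B,E,p,G], logical=[c,B,E,p,G,A,D]
After op 8 (swap(3, 2)): offset=2, physical=[A,D,c,B,p,E,G], logical=[c,B,p,E,G,A,D]
After op 9 (swap(4, 5)): offset=2, physical=[G,D,c,B,p,E,A], logical=[c,B,p,E,A,G,D]

Answer: 2 c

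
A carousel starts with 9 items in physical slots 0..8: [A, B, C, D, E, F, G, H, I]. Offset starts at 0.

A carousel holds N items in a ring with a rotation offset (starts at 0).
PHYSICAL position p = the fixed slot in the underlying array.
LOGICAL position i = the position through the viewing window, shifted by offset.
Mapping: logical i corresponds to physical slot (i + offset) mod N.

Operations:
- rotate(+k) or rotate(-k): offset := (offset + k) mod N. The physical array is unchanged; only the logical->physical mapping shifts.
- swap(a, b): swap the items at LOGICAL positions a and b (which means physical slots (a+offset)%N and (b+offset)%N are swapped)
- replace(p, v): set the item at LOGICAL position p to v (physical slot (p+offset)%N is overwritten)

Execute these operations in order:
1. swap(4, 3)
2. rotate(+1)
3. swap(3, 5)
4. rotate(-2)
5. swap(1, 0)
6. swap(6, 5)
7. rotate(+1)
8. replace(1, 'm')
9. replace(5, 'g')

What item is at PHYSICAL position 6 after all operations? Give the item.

Answer: D

Derivation:
After op 1 (swap(4, 3)): offset=0, physical=[A,B,C,E,D,F,G,H,I], logical=[A,B,C,E,D,F,G,H,I]
After op 2 (rotate(+1)): offset=1, physical=[A,B,C,E,D,F,G,H,I], logical=[B,C,E,D,F,G,H,I,A]
After op 3 (swap(3, 5)): offset=1, physical=[A,B,C,E,G,F,D,H,I], logical=[B,C,E,G,F,D,H,I,A]
After op 4 (rotate(-2)): offset=8, physical=[A,B,C,E,G,F,D,H,I], logical=[I,A,B,C,E,G,F,D,H]
After op 5 (swap(1, 0)): offset=8, physical=[I,B,C,E,G,F,D,H,A], logical=[A,I,B,C,E,G,F,D,H]
After op 6 (swap(6, 5)): offset=8, physical=[I,B,C,E,F,G,D,H,A], logical=[A,I,B,C,E,F,G,D,H]
After op 7 (rotate(+1)): offset=0, physical=[I,B,C,E,F,G,D,H,A], logical=[I,B,C,E,F,G,D,H,A]
After op 8 (replace(1, 'm')): offset=0, physical=[I,m,C,E,F,G,D,H,A], logical=[I,m,C,E,F,G,D,H,A]
After op 9 (replace(5, 'g')): offset=0, physical=[I,m,C,E,F,g,D,H,A], logical=[I,m,C,E,F,g,D,H,A]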